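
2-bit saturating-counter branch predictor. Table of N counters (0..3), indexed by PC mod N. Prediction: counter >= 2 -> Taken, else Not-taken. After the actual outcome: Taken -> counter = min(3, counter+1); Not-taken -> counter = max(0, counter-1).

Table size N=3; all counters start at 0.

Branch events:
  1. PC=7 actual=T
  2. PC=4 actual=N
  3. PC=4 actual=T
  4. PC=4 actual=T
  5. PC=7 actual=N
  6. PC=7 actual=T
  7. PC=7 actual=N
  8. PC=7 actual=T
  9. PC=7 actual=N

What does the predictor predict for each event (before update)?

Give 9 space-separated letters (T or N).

Answer: N N N N T N T N T

Derivation:
Ev 1: PC=7 idx=1 pred=N actual=T -> ctr[1]=1
Ev 2: PC=4 idx=1 pred=N actual=N -> ctr[1]=0
Ev 3: PC=4 idx=1 pred=N actual=T -> ctr[1]=1
Ev 4: PC=4 idx=1 pred=N actual=T -> ctr[1]=2
Ev 5: PC=7 idx=1 pred=T actual=N -> ctr[1]=1
Ev 6: PC=7 idx=1 pred=N actual=T -> ctr[1]=2
Ev 7: PC=7 idx=1 pred=T actual=N -> ctr[1]=1
Ev 8: PC=7 idx=1 pred=N actual=T -> ctr[1]=2
Ev 9: PC=7 idx=1 pred=T actual=N -> ctr[1]=1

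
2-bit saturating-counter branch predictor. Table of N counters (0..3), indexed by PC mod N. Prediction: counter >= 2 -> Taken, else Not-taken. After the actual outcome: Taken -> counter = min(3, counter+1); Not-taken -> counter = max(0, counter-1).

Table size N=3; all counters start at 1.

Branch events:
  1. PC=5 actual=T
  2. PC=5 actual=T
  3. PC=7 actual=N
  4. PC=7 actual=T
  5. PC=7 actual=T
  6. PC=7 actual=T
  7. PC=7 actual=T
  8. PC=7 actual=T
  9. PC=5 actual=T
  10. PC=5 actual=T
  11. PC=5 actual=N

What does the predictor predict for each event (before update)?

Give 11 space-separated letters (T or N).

Answer: N T N N N T T T T T T

Derivation:
Ev 1: PC=5 idx=2 pred=N actual=T -> ctr[2]=2
Ev 2: PC=5 idx=2 pred=T actual=T -> ctr[2]=3
Ev 3: PC=7 idx=1 pred=N actual=N -> ctr[1]=0
Ev 4: PC=7 idx=1 pred=N actual=T -> ctr[1]=1
Ev 5: PC=7 idx=1 pred=N actual=T -> ctr[1]=2
Ev 6: PC=7 idx=1 pred=T actual=T -> ctr[1]=3
Ev 7: PC=7 idx=1 pred=T actual=T -> ctr[1]=3
Ev 8: PC=7 idx=1 pred=T actual=T -> ctr[1]=3
Ev 9: PC=5 idx=2 pred=T actual=T -> ctr[2]=3
Ev 10: PC=5 idx=2 pred=T actual=T -> ctr[2]=3
Ev 11: PC=5 idx=2 pred=T actual=N -> ctr[2]=2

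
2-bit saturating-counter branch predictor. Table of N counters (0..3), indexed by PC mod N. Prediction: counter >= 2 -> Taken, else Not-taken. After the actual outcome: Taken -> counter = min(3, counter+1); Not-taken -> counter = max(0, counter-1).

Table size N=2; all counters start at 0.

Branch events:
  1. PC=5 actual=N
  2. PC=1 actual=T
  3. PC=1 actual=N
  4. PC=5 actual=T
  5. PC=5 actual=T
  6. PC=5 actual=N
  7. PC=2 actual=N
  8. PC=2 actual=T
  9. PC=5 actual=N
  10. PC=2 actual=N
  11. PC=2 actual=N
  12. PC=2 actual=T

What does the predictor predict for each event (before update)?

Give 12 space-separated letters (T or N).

Ev 1: PC=5 idx=1 pred=N actual=N -> ctr[1]=0
Ev 2: PC=1 idx=1 pred=N actual=T -> ctr[1]=1
Ev 3: PC=1 idx=1 pred=N actual=N -> ctr[1]=0
Ev 4: PC=5 idx=1 pred=N actual=T -> ctr[1]=1
Ev 5: PC=5 idx=1 pred=N actual=T -> ctr[1]=2
Ev 6: PC=5 idx=1 pred=T actual=N -> ctr[1]=1
Ev 7: PC=2 idx=0 pred=N actual=N -> ctr[0]=0
Ev 8: PC=2 idx=0 pred=N actual=T -> ctr[0]=1
Ev 9: PC=5 idx=1 pred=N actual=N -> ctr[1]=0
Ev 10: PC=2 idx=0 pred=N actual=N -> ctr[0]=0
Ev 11: PC=2 idx=0 pred=N actual=N -> ctr[0]=0
Ev 12: PC=2 idx=0 pred=N actual=T -> ctr[0]=1

Answer: N N N N N T N N N N N N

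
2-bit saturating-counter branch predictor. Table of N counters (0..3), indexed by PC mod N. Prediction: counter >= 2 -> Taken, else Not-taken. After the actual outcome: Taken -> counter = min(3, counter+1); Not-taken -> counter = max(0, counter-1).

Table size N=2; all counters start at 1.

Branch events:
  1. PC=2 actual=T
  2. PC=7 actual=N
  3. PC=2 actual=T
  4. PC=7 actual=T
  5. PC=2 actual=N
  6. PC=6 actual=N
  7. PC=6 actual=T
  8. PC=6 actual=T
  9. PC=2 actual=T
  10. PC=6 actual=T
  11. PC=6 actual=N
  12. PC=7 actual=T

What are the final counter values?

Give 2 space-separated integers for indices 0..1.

Ev 1: PC=2 idx=0 pred=N actual=T -> ctr[0]=2
Ev 2: PC=7 idx=1 pred=N actual=N -> ctr[1]=0
Ev 3: PC=2 idx=0 pred=T actual=T -> ctr[0]=3
Ev 4: PC=7 idx=1 pred=N actual=T -> ctr[1]=1
Ev 5: PC=2 idx=0 pred=T actual=N -> ctr[0]=2
Ev 6: PC=6 idx=0 pred=T actual=N -> ctr[0]=1
Ev 7: PC=6 idx=0 pred=N actual=T -> ctr[0]=2
Ev 8: PC=6 idx=0 pred=T actual=T -> ctr[0]=3
Ev 9: PC=2 idx=0 pred=T actual=T -> ctr[0]=3
Ev 10: PC=6 idx=0 pred=T actual=T -> ctr[0]=3
Ev 11: PC=6 idx=0 pred=T actual=N -> ctr[0]=2
Ev 12: PC=7 idx=1 pred=N actual=T -> ctr[1]=2

Answer: 2 2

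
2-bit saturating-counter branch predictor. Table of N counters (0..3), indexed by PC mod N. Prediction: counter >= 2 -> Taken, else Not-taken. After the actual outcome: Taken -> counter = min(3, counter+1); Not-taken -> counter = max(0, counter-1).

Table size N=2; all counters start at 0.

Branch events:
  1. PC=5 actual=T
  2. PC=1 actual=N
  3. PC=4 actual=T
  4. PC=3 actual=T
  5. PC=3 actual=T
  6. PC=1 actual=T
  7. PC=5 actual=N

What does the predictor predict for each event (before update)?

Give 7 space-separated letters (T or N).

Answer: N N N N N T T

Derivation:
Ev 1: PC=5 idx=1 pred=N actual=T -> ctr[1]=1
Ev 2: PC=1 idx=1 pred=N actual=N -> ctr[1]=0
Ev 3: PC=4 idx=0 pred=N actual=T -> ctr[0]=1
Ev 4: PC=3 idx=1 pred=N actual=T -> ctr[1]=1
Ev 5: PC=3 idx=1 pred=N actual=T -> ctr[1]=2
Ev 6: PC=1 idx=1 pred=T actual=T -> ctr[1]=3
Ev 7: PC=5 idx=1 pred=T actual=N -> ctr[1]=2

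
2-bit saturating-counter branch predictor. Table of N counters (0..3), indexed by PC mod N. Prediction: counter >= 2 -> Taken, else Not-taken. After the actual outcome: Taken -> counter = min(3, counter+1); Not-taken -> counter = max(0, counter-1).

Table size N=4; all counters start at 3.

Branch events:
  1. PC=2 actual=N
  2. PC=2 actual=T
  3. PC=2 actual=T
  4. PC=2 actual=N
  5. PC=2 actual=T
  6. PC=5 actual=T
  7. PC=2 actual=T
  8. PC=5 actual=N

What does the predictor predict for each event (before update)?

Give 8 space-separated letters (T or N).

Ev 1: PC=2 idx=2 pred=T actual=N -> ctr[2]=2
Ev 2: PC=2 idx=2 pred=T actual=T -> ctr[2]=3
Ev 3: PC=2 idx=2 pred=T actual=T -> ctr[2]=3
Ev 4: PC=2 idx=2 pred=T actual=N -> ctr[2]=2
Ev 5: PC=2 idx=2 pred=T actual=T -> ctr[2]=3
Ev 6: PC=5 idx=1 pred=T actual=T -> ctr[1]=3
Ev 7: PC=2 idx=2 pred=T actual=T -> ctr[2]=3
Ev 8: PC=5 idx=1 pred=T actual=N -> ctr[1]=2

Answer: T T T T T T T T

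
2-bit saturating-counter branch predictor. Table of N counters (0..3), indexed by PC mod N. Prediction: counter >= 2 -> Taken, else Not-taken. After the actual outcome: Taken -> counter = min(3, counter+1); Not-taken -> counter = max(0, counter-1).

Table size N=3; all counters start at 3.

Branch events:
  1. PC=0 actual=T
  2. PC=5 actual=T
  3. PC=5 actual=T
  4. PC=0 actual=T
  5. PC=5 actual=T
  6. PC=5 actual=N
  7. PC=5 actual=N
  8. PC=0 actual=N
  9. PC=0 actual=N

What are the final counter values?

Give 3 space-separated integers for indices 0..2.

Ev 1: PC=0 idx=0 pred=T actual=T -> ctr[0]=3
Ev 2: PC=5 idx=2 pred=T actual=T -> ctr[2]=3
Ev 3: PC=5 idx=2 pred=T actual=T -> ctr[2]=3
Ev 4: PC=0 idx=0 pred=T actual=T -> ctr[0]=3
Ev 5: PC=5 idx=2 pred=T actual=T -> ctr[2]=3
Ev 6: PC=5 idx=2 pred=T actual=N -> ctr[2]=2
Ev 7: PC=5 idx=2 pred=T actual=N -> ctr[2]=1
Ev 8: PC=0 idx=0 pred=T actual=N -> ctr[0]=2
Ev 9: PC=0 idx=0 pred=T actual=N -> ctr[0]=1

Answer: 1 3 1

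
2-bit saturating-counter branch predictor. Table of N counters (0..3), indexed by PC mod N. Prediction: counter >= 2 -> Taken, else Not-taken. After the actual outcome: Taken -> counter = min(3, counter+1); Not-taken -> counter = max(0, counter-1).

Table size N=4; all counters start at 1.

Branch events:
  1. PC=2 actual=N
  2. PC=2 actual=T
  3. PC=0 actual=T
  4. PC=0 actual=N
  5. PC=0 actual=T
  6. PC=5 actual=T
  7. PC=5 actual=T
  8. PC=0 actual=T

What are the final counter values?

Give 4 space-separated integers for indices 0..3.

Answer: 3 3 1 1

Derivation:
Ev 1: PC=2 idx=2 pred=N actual=N -> ctr[2]=0
Ev 2: PC=2 idx=2 pred=N actual=T -> ctr[2]=1
Ev 3: PC=0 idx=0 pred=N actual=T -> ctr[0]=2
Ev 4: PC=0 idx=0 pred=T actual=N -> ctr[0]=1
Ev 5: PC=0 idx=0 pred=N actual=T -> ctr[0]=2
Ev 6: PC=5 idx=1 pred=N actual=T -> ctr[1]=2
Ev 7: PC=5 idx=1 pred=T actual=T -> ctr[1]=3
Ev 8: PC=0 idx=0 pred=T actual=T -> ctr[0]=3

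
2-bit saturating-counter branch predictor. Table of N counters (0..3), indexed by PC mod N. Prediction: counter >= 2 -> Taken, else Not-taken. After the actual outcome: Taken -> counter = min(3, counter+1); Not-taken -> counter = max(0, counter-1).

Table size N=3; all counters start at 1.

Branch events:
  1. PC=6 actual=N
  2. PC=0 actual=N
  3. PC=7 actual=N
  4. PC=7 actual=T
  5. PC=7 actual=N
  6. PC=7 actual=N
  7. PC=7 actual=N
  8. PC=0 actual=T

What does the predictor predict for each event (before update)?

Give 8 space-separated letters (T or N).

Answer: N N N N N N N N

Derivation:
Ev 1: PC=6 idx=0 pred=N actual=N -> ctr[0]=0
Ev 2: PC=0 idx=0 pred=N actual=N -> ctr[0]=0
Ev 3: PC=7 idx=1 pred=N actual=N -> ctr[1]=0
Ev 4: PC=7 idx=1 pred=N actual=T -> ctr[1]=1
Ev 5: PC=7 idx=1 pred=N actual=N -> ctr[1]=0
Ev 6: PC=7 idx=1 pred=N actual=N -> ctr[1]=0
Ev 7: PC=7 idx=1 pred=N actual=N -> ctr[1]=0
Ev 8: PC=0 idx=0 pred=N actual=T -> ctr[0]=1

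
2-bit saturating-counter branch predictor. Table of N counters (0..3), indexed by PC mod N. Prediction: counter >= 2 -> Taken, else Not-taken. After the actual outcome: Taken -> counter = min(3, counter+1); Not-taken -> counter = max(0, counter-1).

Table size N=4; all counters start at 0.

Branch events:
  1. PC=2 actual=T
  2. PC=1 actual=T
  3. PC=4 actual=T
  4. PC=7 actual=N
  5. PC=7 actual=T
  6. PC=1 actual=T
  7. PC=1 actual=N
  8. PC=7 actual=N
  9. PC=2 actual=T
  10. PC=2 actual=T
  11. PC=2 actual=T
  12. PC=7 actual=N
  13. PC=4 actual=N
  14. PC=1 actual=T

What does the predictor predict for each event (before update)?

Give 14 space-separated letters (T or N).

Ev 1: PC=2 idx=2 pred=N actual=T -> ctr[2]=1
Ev 2: PC=1 idx=1 pred=N actual=T -> ctr[1]=1
Ev 3: PC=4 idx=0 pred=N actual=T -> ctr[0]=1
Ev 4: PC=7 idx=3 pred=N actual=N -> ctr[3]=0
Ev 5: PC=7 idx=3 pred=N actual=T -> ctr[3]=1
Ev 6: PC=1 idx=1 pred=N actual=T -> ctr[1]=2
Ev 7: PC=1 idx=1 pred=T actual=N -> ctr[1]=1
Ev 8: PC=7 idx=3 pred=N actual=N -> ctr[3]=0
Ev 9: PC=2 idx=2 pred=N actual=T -> ctr[2]=2
Ev 10: PC=2 idx=2 pred=T actual=T -> ctr[2]=3
Ev 11: PC=2 idx=2 pred=T actual=T -> ctr[2]=3
Ev 12: PC=7 idx=3 pred=N actual=N -> ctr[3]=0
Ev 13: PC=4 idx=0 pred=N actual=N -> ctr[0]=0
Ev 14: PC=1 idx=1 pred=N actual=T -> ctr[1]=2

Answer: N N N N N N T N N T T N N N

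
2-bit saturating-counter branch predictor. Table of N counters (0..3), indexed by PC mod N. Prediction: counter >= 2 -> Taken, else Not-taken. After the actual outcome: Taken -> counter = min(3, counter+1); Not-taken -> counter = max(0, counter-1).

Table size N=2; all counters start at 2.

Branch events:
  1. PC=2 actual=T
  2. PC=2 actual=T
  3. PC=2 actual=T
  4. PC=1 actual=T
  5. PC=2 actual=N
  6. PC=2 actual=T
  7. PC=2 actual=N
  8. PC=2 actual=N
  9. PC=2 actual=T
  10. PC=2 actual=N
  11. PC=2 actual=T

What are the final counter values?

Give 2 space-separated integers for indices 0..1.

Answer: 2 3

Derivation:
Ev 1: PC=2 idx=0 pred=T actual=T -> ctr[0]=3
Ev 2: PC=2 idx=0 pred=T actual=T -> ctr[0]=3
Ev 3: PC=2 idx=0 pred=T actual=T -> ctr[0]=3
Ev 4: PC=1 idx=1 pred=T actual=T -> ctr[1]=3
Ev 5: PC=2 idx=0 pred=T actual=N -> ctr[0]=2
Ev 6: PC=2 idx=0 pred=T actual=T -> ctr[0]=3
Ev 7: PC=2 idx=0 pred=T actual=N -> ctr[0]=2
Ev 8: PC=2 idx=0 pred=T actual=N -> ctr[0]=1
Ev 9: PC=2 idx=0 pred=N actual=T -> ctr[0]=2
Ev 10: PC=2 idx=0 pred=T actual=N -> ctr[0]=1
Ev 11: PC=2 idx=0 pred=N actual=T -> ctr[0]=2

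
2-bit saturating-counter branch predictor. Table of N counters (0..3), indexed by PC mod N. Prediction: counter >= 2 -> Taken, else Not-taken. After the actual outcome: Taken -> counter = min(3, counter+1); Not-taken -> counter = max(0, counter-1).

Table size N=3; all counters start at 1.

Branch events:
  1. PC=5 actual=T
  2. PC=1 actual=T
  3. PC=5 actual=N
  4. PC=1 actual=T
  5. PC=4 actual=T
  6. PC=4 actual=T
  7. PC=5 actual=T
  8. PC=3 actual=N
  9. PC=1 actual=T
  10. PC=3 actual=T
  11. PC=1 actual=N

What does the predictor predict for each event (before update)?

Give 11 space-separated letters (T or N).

Answer: N N T T T T N N T N T

Derivation:
Ev 1: PC=5 idx=2 pred=N actual=T -> ctr[2]=2
Ev 2: PC=1 idx=1 pred=N actual=T -> ctr[1]=2
Ev 3: PC=5 idx=2 pred=T actual=N -> ctr[2]=1
Ev 4: PC=1 idx=1 pred=T actual=T -> ctr[1]=3
Ev 5: PC=4 idx=1 pred=T actual=T -> ctr[1]=3
Ev 6: PC=4 idx=1 pred=T actual=T -> ctr[1]=3
Ev 7: PC=5 idx=2 pred=N actual=T -> ctr[2]=2
Ev 8: PC=3 idx=0 pred=N actual=N -> ctr[0]=0
Ev 9: PC=1 idx=1 pred=T actual=T -> ctr[1]=3
Ev 10: PC=3 idx=0 pred=N actual=T -> ctr[0]=1
Ev 11: PC=1 idx=1 pred=T actual=N -> ctr[1]=2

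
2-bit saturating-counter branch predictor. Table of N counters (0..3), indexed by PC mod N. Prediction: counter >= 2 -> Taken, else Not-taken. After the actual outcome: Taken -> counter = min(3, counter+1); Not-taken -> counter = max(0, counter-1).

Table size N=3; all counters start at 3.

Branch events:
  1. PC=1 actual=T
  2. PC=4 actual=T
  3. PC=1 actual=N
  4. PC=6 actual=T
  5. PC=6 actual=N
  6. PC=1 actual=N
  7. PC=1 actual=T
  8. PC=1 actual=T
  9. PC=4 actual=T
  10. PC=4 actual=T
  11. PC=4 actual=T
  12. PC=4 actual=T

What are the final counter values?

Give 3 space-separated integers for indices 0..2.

Answer: 2 3 3

Derivation:
Ev 1: PC=1 idx=1 pred=T actual=T -> ctr[1]=3
Ev 2: PC=4 idx=1 pred=T actual=T -> ctr[1]=3
Ev 3: PC=1 idx=1 pred=T actual=N -> ctr[1]=2
Ev 4: PC=6 idx=0 pred=T actual=T -> ctr[0]=3
Ev 5: PC=6 idx=0 pred=T actual=N -> ctr[0]=2
Ev 6: PC=1 idx=1 pred=T actual=N -> ctr[1]=1
Ev 7: PC=1 idx=1 pred=N actual=T -> ctr[1]=2
Ev 8: PC=1 idx=1 pred=T actual=T -> ctr[1]=3
Ev 9: PC=4 idx=1 pred=T actual=T -> ctr[1]=3
Ev 10: PC=4 idx=1 pred=T actual=T -> ctr[1]=3
Ev 11: PC=4 idx=1 pred=T actual=T -> ctr[1]=3
Ev 12: PC=4 idx=1 pred=T actual=T -> ctr[1]=3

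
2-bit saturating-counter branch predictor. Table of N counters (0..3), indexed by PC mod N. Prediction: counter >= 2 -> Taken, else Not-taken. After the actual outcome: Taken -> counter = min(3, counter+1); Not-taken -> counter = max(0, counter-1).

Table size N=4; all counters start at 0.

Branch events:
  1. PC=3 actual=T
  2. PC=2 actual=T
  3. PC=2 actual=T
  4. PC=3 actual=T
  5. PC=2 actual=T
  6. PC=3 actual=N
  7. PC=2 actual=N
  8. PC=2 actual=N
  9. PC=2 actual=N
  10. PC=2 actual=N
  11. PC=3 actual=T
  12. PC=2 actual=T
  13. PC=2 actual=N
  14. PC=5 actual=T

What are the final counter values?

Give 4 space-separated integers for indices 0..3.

Ev 1: PC=3 idx=3 pred=N actual=T -> ctr[3]=1
Ev 2: PC=2 idx=2 pred=N actual=T -> ctr[2]=1
Ev 3: PC=2 idx=2 pred=N actual=T -> ctr[2]=2
Ev 4: PC=3 idx=3 pred=N actual=T -> ctr[3]=2
Ev 5: PC=2 idx=2 pred=T actual=T -> ctr[2]=3
Ev 6: PC=3 idx=3 pred=T actual=N -> ctr[3]=1
Ev 7: PC=2 idx=2 pred=T actual=N -> ctr[2]=2
Ev 8: PC=2 idx=2 pred=T actual=N -> ctr[2]=1
Ev 9: PC=2 idx=2 pred=N actual=N -> ctr[2]=0
Ev 10: PC=2 idx=2 pred=N actual=N -> ctr[2]=0
Ev 11: PC=3 idx=3 pred=N actual=T -> ctr[3]=2
Ev 12: PC=2 idx=2 pred=N actual=T -> ctr[2]=1
Ev 13: PC=2 idx=2 pred=N actual=N -> ctr[2]=0
Ev 14: PC=5 idx=1 pred=N actual=T -> ctr[1]=1

Answer: 0 1 0 2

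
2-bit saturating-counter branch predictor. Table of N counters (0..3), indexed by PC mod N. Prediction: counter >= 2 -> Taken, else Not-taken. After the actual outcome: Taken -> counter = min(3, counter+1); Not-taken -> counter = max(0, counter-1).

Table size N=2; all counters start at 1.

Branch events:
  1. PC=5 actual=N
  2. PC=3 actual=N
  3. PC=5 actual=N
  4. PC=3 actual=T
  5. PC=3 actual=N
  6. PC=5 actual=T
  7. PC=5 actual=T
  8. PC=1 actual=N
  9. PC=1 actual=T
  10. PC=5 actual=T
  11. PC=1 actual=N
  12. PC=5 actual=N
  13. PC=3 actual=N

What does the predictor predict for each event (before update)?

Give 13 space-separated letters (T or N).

Answer: N N N N N N N T N T T T N

Derivation:
Ev 1: PC=5 idx=1 pred=N actual=N -> ctr[1]=0
Ev 2: PC=3 idx=1 pred=N actual=N -> ctr[1]=0
Ev 3: PC=5 idx=1 pred=N actual=N -> ctr[1]=0
Ev 4: PC=3 idx=1 pred=N actual=T -> ctr[1]=1
Ev 5: PC=3 idx=1 pred=N actual=N -> ctr[1]=0
Ev 6: PC=5 idx=1 pred=N actual=T -> ctr[1]=1
Ev 7: PC=5 idx=1 pred=N actual=T -> ctr[1]=2
Ev 8: PC=1 idx=1 pred=T actual=N -> ctr[1]=1
Ev 9: PC=1 idx=1 pred=N actual=T -> ctr[1]=2
Ev 10: PC=5 idx=1 pred=T actual=T -> ctr[1]=3
Ev 11: PC=1 idx=1 pred=T actual=N -> ctr[1]=2
Ev 12: PC=5 idx=1 pred=T actual=N -> ctr[1]=1
Ev 13: PC=3 idx=1 pred=N actual=N -> ctr[1]=0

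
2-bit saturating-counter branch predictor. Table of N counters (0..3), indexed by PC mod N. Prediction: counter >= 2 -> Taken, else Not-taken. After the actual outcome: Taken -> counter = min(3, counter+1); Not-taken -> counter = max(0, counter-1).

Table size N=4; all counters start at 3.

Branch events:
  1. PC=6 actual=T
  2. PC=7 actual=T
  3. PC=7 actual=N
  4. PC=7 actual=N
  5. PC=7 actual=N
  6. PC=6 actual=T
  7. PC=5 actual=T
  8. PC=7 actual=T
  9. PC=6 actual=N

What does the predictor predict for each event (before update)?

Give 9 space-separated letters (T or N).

Answer: T T T T N T T N T

Derivation:
Ev 1: PC=6 idx=2 pred=T actual=T -> ctr[2]=3
Ev 2: PC=7 idx=3 pred=T actual=T -> ctr[3]=3
Ev 3: PC=7 idx=3 pred=T actual=N -> ctr[3]=2
Ev 4: PC=7 idx=3 pred=T actual=N -> ctr[3]=1
Ev 5: PC=7 idx=3 pred=N actual=N -> ctr[3]=0
Ev 6: PC=6 idx=2 pred=T actual=T -> ctr[2]=3
Ev 7: PC=5 idx=1 pred=T actual=T -> ctr[1]=3
Ev 8: PC=7 idx=3 pred=N actual=T -> ctr[3]=1
Ev 9: PC=6 idx=2 pred=T actual=N -> ctr[2]=2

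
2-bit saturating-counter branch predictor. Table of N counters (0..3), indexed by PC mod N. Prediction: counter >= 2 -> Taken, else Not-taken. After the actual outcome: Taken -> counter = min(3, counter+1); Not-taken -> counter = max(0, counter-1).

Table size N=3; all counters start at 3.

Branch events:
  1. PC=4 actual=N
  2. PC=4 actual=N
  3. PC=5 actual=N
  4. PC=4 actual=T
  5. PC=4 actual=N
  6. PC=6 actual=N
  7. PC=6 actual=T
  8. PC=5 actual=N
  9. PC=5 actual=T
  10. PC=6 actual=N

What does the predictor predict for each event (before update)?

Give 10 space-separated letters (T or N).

Ev 1: PC=4 idx=1 pred=T actual=N -> ctr[1]=2
Ev 2: PC=4 idx=1 pred=T actual=N -> ctr[1]=1
Ev 3: PC=5 idx=2 pred=T actual=N -> ctr[2]=2
Ev 4: PC=4 idx=1 pred=N actual=T -> ctr[1]=2
Ev 5: PC=4 idx=1 pred=T actual=N -> ctr[1]=1
Ev 6: PC=6 idx=0 pred=T actual=N -> ctr[0]=2
Ev 7: PC=6 idx=0 pred=T actual=T -> ctr[0]=3
Ev 8: PC=5 idx=2 pred=T actual=N -> ctr[2]=1
Ev 9: PC=5 idx=2 pred=N actual=T -> ctr[2]=2
Ev 10: PC=6 idx=0 pred=T actual=N -> ctr[0]=2

Answer: T T T N T T T T N T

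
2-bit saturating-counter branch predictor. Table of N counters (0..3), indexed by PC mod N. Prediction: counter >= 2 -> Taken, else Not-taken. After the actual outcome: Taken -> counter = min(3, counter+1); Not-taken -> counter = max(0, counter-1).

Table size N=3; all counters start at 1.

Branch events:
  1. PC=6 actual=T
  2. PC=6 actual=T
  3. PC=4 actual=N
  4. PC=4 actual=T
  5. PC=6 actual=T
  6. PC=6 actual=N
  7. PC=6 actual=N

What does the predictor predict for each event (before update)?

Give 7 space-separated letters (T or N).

Answer: N T N N T T T

Derivation:
Ev 1: PC=6 idx=0 pred=N actual=T -> ctr[0]=2
Ev 2: PC=6 idx=0 pred=T actual=T -> ctr[0]=3
Ev 3: PC=4 idx=1 pred=N actual=N -> ctr[1]=0
Ev 4: PC=4 idx=1 pred=N actual=T -> ctr[1]=1
Ev 5: PC=6 idx=0 pred=T actual=T -> ctr[0]=3
Ev 6: PC=6 idx=0 pred=T actual=N -> ctr[0]=2
Ev 7: PC=6 idx=0 pred=T actual=N -> ctr[0]=1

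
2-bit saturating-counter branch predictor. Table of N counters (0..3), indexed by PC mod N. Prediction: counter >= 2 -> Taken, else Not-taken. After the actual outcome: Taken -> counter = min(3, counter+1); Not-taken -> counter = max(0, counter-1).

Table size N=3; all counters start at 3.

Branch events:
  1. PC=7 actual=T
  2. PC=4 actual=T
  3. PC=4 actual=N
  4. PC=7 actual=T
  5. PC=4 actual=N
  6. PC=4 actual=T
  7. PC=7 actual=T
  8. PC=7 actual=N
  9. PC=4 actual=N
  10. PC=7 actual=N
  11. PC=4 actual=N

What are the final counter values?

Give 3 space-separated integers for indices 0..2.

Ev 1: PC=7 idx=1 pred=T actual=T -> ctr[1]=3
Ev 2: PC=4 idx=1 pred=T actual=T -> ctr[1]=3
Ev 3: PC=4 idx=1 pred=T actual=N -> ctr[1]=2
Ev 4: PC=7 idx=1 pred=T actual=T -> ctr[1]=3
Ev 5: PC=4 idx=1 pred=T actual=N -> ctr[1]=2
Ev 6: PC=4 idx=1 pred=T actual=T -> ctr[1]=3
Ev 7: PC=7 idx=1 pred=T actual=T -> ctr[1]=3
Ev 8: PC=7 idx=1 pred=T actual=N -> ctr[1]=2
Ev 9: PC=4 idx=1 pred=T actual=N -> ctr[1]=1
Ev 10: PC=7 idx=1 pred=N actual=N -> ctr[1]=0
Ev 11: PC=4 idx=1 pred=N actual=N -> ctr[1]=0

Answer: 3 0 3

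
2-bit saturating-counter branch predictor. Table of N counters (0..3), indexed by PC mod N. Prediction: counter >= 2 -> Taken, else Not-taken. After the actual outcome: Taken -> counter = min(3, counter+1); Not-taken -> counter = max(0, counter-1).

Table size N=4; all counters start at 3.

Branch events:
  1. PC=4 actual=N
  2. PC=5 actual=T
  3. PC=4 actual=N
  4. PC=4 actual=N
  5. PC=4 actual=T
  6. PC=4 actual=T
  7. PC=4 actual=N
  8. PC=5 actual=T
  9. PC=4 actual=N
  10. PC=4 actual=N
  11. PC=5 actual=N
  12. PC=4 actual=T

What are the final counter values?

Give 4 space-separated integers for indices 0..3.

Ev 1: PC=4 idx=0 pred=T actual=N -> ctr[0]=2
Ev 2: PC=5 idx=1 pred=T actual=T -> ctr[1]=3
Ev 3: PC=4 idx=0 pred=T actual=N -> ctr[0]=1
Ev 4: PC=4 idx=0 pred=N actual=N -> ctr[0]=0
Ev 5: PC=4 idx=0 pred=N actual=T -> ctr[0]=1
Ev 6: PC=4 idx=0 pred=N actual=T -> ctr[0]=2
Ev 7: PC=4 idx=0 pred=T actual=N -> ctr[0]=1
Ev 8: PC=5 idx=1 pred=T actual=T -> ctr[1]=3
Ev 9: PC=4 idx=0 pred=N actual=N -> ctr[0]=0
Ev 10: PC=4 idx=0 pred=N actual=N -> ctr[0]=0
Ev 11: PC=5 idx=1 pred=T actual=N -> ctr[1]=2
Ev 12: PC=4 idx=0 pred=N actual=T -> ctr[0]=1

Answer: 1 2 3 3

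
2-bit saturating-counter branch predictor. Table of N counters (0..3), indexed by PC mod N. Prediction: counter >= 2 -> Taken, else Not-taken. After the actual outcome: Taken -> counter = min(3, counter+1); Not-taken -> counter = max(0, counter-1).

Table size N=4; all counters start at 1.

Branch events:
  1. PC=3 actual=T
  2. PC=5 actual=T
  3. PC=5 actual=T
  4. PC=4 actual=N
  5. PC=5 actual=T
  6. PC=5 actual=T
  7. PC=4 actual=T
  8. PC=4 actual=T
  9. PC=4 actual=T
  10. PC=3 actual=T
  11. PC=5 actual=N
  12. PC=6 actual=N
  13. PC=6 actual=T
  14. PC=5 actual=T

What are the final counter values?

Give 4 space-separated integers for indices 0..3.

Answer: 3 3 1 3

Derivation:
Ev 1: PC=3 idx=3 pred=N actual=T -> ctr[3]=2
Ev 2: PC=5 idx=1 pred=N actual=T -> ctr[1]=2
Ev 3: PC=5 idx=1 pred=T actual=T -> ctr[1]=3
Ev 4: PC=4 idx=0 pred=N actual=N -> ctr[0]=0
Ev 5: PC=5 idx=1 pred=T actual=T -> ctr[1]=3
Ev 6: PC=5 idx=1 pred=T actual=T -> ctr[1]=3
Ev 7: PC=4 idx=0 pred=N actual=T -> ctr[0]=1
Ev 8: PC=4 idx=0 pred=N actual=T -> ctr[0]=2
Ev 9: PC=4 idx=0 pred=T actual=T -> ctr[0]=3
Ev 10: PC=3 idx=3 pred=T actual=T -> ctr[3]=3
Ev 11: PC=5 idx=1 pred=T actual=N -> ctr[1]=2
Ev 12: PC=6 idx=2 pred=N actual=N -> ctr[2]=0
Ev 13: PC=6 idx=2 pred=N actual=T -> ctr[2]=1
Ev 14: PC=5 idx=1 pred=T actual=T -> ctr[1]=3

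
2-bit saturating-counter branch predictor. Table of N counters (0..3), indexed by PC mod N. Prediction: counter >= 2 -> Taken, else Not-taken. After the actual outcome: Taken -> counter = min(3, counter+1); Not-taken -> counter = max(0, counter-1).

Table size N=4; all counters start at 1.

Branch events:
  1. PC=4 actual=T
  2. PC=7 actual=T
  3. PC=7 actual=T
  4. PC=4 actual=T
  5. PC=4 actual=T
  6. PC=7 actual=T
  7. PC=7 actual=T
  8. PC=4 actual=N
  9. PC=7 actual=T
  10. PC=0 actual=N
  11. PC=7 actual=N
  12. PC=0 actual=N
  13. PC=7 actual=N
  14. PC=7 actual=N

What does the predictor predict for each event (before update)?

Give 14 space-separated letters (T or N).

Answer: N N T T T T T T T T T N T N

Derivation:
Ev 1: PC=4 idx=0 pred=N actual=T -> ctr[0]=2
Ev 2: PC=7 idx=3 pred=N actual=T -> ctr[3]=2
Ev 3: PC=7 idx=3 pred=T actual=T -> ctr[3]=3
Ev 4: PC=4 idx=0 pred=T actual=T -> ctr[0]=3
Ev 5: PC=4 idx=0 pred=T actual=T -> ctr[0]=3
Ev 6: PC=7 idx=3 pred=T actual=T -> ctr[3]=3
Ev 7: PC=7 idx=3 pred=T actual=T -> ctr[3]=3
Ev 8: PC=4 idx=0 pred=T actual=N -> ctr[0]=2
Ev 9: PC=7 idx=3 pred=T actual=T -> ctr[3]=3
Ev 10: PC=0 idx=0 pred=T actual=N -> ctr[0]=1
Ev 11: PC=7 idx=3 pred=T actual=N -> ctr[3]=2
Ev 12: PC=0 idx=0 pred=N actual=N -> ctr[0]=0
Ev 13: PC=7 idx=3 pred=T actual=N -> ctr[3]=1
Ev 14: PC=7 idx=3 pred=N actual=N -> ctr[3]=0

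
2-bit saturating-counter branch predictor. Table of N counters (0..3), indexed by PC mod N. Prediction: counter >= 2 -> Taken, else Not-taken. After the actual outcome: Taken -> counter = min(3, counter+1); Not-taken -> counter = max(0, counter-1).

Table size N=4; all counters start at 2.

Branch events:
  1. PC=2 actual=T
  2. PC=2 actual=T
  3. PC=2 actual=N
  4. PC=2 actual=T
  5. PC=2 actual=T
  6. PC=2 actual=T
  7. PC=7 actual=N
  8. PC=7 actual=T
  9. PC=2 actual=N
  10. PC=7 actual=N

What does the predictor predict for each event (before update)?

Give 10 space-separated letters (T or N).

Ev 1: PC=2 idx=2 pred=T actual=T -> ctr[2]=3
Ev 2: PC=2 idx=2 pred=T actual=T -> ctr[2]=3
Ev 3: PC=2 idx=2 pred=T actual=N -> ctr[2]=2
Ev 4: PC=2 idx=2 pred=T actual=T -> ctr[2]=3
Ev 5: PC=2 idx=2 pred=T actual=T -> ctr[2]=3
Ev 6: PC=2 idx=2 pred=T actual=T -> ctr[2]=3
Ev 7: PC=7 idx=3 pred=T actual=N -> ctr[3]=1
Ev 8: PC=7 idx=3 pred=N actual=T -> ctr[3]=2
Ev 9: PC=2 idx=2 pred=T actual=N -> ctr[2]=2
Ev 10: PC=7 idx=3 pred=T actual=N -> ctr[3]=1

Answer: T T T T T T T N T T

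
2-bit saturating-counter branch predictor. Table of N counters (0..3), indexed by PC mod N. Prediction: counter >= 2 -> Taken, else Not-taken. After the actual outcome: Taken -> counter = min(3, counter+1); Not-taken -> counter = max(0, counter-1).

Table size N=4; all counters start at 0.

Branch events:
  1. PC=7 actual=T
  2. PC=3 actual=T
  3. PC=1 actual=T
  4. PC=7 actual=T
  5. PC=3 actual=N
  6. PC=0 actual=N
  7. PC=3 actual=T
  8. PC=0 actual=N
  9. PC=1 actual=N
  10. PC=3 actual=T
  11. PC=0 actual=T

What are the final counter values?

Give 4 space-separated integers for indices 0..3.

Ev 1: PC=7 idx=3 pred=N actual=T -> ctr[3]=1
Ev 2: PC=3 idx=3 pred=N actual=T -> ctr[3]=2
Ev 3: PC=1 idx=1 pred=N actual=T -> ctr[1]=1
Ev 4: PC=7 idx=3 pred=T actual=T -> ctr[3]=3
Ev 5: PC=3 idx=3 pred=T actual=N -> ctr[3]=2
Ev 6: PC=0 idx=0 pred=N actual=N -> ctr[0]=0
Ev 7: PC=3 idx=3 pred=T actual=T -> ctr[3]=3
Ev 8: PC=0 idx=0 pred=N actual=N -> ctr[0]=0
Ev 9: PC=1 idx=1 pred=N actual=N -> ctr[1]=0
Ev 10: PC=3 idx=3 pred=T actual=T -> ctr[3]=3
Ev 11: PC=0 idx=0 pred=N actual=T -> ctr[0]=1

Answer: 1 0 0 3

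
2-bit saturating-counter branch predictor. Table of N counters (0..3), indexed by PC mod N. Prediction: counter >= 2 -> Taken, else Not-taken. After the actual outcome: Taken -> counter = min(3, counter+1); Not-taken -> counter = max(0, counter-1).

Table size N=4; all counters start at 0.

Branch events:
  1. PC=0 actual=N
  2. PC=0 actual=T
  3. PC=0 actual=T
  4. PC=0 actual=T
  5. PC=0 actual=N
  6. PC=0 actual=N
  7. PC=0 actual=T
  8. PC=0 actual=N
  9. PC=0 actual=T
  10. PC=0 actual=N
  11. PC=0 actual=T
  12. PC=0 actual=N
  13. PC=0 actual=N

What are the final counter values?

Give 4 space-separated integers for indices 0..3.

Answer: 0 0 0 0

Derivation:
Ev 1: PC=0 idx=0 pred=N actual=N -> ctr[0]=0
Ev 2: PC=0 idx=0 pred=N actual=T -> ctr[0]=1
Ev 3: PC=0 idx=0 pred=N actual=T -> ctr[0]=2
Ev 4: PC=0 idx=0 pred=T actual=T -> ctr[0]=3
Ev 5: PC=0 idx=0 pred=T actual=N -> ctr[0]=2
Ev 6: PC=0 idx=0 pred=T actual=N -> ctr[0]=1
Ev 7: PC=0 idx=0 pred=N actual=T -> ctr[0]=2
Ev 8: PC=0 idx=0 pred=T actual=N -> ctr[0]=1
Ev 9: PC=0 idx=0 pred=N actual=T -> ctr[0]=2
Ev 10: PC=0 idx=0 pred=T actual=N -> ctr[0]=1
Ev 11: PC=0 idx=0 pred=N actual=T -> ctr[0]=2
Ev 12: PC=0 idx=0 pred=T actual=N -> ctr[0]=1
Ev 13: PC=0 idx=0 pred=N actual=N -> ctr[0]=0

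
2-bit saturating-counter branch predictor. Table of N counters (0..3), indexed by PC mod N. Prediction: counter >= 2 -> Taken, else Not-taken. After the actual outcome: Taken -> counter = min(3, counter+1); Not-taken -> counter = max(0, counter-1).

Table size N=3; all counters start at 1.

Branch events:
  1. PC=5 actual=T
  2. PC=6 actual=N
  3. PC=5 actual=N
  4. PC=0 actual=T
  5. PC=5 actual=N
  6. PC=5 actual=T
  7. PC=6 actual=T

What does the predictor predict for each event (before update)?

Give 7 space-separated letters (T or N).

Ev 1: PC=5 idx=2 pred=N actual=T -> ctr[2]=2
Ev 2: PC=6 idx=0 pred=N actual=N -> ctr[0]=0
Ev 3: PC=5 idx=2 pred=T actual=N -> ctr[2]=1
Ev 4: PC=0 idx=0 pred=N actual=T -> ctr[0]=1
Ev 5: PC=5 idx=2 pred=N actual=N -> ctr[2]=0
Ev 6: PC=5 idx=2 pred=N actual=T -> ctr[2]=1
Ev 7: PC=6 idx=0 pred=N actual=T -> ctr[0]=2

Answer: N N T N N N N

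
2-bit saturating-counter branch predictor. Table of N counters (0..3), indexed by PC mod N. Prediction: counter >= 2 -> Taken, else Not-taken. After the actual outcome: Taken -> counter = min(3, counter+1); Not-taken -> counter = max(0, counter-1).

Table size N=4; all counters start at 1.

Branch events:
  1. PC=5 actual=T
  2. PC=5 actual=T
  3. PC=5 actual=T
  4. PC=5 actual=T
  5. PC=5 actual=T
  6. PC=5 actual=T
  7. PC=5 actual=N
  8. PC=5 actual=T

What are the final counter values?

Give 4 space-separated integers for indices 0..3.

Answer: 1 3 1 1

Derivation:
Ev 1: PC=5 idx=1 pred=N actual=T -> ctr[1]=2
Ev 2: PC=5 idx=1 pred=T actual=T -> ctr[1]=3
Ev 3: PC=5 idx=1 pred=T actual=T -> ctr[1]=3
Ev 4: PC=5 idx=1 pred=T actual=T -> ctr[1]=3
Ev 5: PC=5 idx=1 pred=T actual=T -> ctr[1]=3
Ev 6: PC=5 idx=1 pred=T actual=T -> ctr[1]=3
Ev 7: PC=5 idx=1 pred=T actual=N -> ctr[1]=2
Ev 8: PC=5 idx=1 pred=T actual=T -> ctr[1]=3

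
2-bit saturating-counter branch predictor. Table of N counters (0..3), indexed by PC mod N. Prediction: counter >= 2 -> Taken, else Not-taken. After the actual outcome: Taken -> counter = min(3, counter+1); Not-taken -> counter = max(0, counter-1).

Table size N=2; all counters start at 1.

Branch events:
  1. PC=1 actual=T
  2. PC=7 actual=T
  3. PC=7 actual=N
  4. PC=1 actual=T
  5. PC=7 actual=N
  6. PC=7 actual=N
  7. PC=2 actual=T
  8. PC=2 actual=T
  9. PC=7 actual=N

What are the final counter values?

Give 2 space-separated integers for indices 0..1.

Ev 1: PC=1 idx=1 pred=N actual=T -> ctr[1]=2
Ev 2: PC=7 idx=1 pred=T actual=T -> ctr[1]=3
Ev 3: PC=7 idx=1 pred=T actual=N -> ctr[1]=2
Ev 4: PC=1 idx=1 pred=T actual=T -> ctr[1]=3
Ev 5: PC=7 idx=1 pred=T actual=N -> ctr[1]=2
Ev 6: PC=7 idx=1 pred=T actual=N -> ctr[1]=1
Ev 7: PC=2 idx=0 pred=N actual=T -> ctr[0]=2
Ev 8: PC=2 idx=0 pred=T actual=T -> ctr[0]=3
Ev 9: PC=7 idx=1 pred=N actual=N -> ctr[1]=0

Answer: 3 0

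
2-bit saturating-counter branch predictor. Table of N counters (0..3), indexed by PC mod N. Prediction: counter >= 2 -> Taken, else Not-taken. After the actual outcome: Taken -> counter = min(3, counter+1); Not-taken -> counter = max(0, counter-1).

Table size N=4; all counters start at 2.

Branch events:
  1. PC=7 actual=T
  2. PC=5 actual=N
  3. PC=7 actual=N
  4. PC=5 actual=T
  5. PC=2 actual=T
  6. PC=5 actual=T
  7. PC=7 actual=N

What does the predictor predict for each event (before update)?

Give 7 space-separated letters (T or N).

Ev 1: PC=7 idx=3 pred=T actual=T -> ctr[3]=3
Ev 2: PC=5 idx=1 pred=T actual=N -> ctr[1]=1
Ev 3: PC=7 idx=3 pred=T actual=N -> ctr[3]=2
Ev 4: PC=5 idx=1 pred=N actual=T -> ctr[1]=2
Ev 5: PC=2 idx=2 pred=T actual=T -> ctr[2]=3
Ev 6: PC=5 idx=1 pred=T actual=T -> ctr[1]=3
Ev 7: PC=7 idx=3 pred=T actual=N -> ctr[3]=1

Answer: T T T N T T T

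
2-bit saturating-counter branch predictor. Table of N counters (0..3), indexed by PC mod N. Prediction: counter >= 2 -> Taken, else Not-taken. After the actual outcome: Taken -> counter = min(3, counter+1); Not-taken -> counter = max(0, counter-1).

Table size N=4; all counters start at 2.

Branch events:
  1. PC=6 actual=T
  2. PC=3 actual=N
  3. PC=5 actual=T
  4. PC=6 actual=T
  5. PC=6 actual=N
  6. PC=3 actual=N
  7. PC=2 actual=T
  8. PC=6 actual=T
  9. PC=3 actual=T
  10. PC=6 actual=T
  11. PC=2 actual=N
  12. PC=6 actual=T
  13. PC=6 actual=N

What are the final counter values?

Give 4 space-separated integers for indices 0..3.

Ev 1: PC=6 idx=2 pred=T actual=T -> ctr[2]=3
Ev 2: PC=3 idx=3 pred=T actual=N -> ctr[3]=1
Ev 3: PC=5 idx=1 pred=T actual=T -> ctr[1]=3
Ev 4: PC=6 idx=2 pred=T actual=T -> ctr[2]=3
Ev 5: PC=6 idx=2 pred=T actual=N -> ctr[2]=2
Ev 6: PC=3 idx=3 pred=N actual=N -> ctr[3]=0
Ev 7: PC=2 idx=2 pred=T actual=T -> ctr[2]=3
Ev 8: PC=6 idx=2 pred=T actual=T -> ctr[2]=3
Ev 9: PC=3 idx=3 pred=N actual=T -> ctr[3]=1
Ev 10: PC=6 idx=2 pred=T actual=T -> ctr[2]=3
Ev 11: PC=2 idx=2 pred=T actual=N -> ctr[2]=2
Ev 12: PC=6 idx=2 pred=T actual=T -> ctr[2]=3
Ev 13: PC=6 idx=2 pred=T actual=N -> ctr[2]=2

Answer: 2 3 2 1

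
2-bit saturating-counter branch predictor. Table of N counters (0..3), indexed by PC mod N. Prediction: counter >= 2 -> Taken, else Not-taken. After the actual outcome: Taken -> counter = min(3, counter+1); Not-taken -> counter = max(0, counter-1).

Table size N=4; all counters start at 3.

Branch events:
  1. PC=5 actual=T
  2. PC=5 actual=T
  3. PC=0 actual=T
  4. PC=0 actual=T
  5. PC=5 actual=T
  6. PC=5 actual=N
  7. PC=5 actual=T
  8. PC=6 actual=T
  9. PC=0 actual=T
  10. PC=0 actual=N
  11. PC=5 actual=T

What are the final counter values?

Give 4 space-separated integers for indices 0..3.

Answer: 2 3 3 3

Derivation:
Ev 1: PC=5 idx=1 pred=T actual=T -> ctr[1]=3
Ev 2: PC=5 idx=1 pred=T actual=T -> ctr[1]=3
Ev 3: PC=0 idx=0 pred=T actual=T -> ctr[0]=3
Ev 4: PC=0 idx=0 pred=T actual=T -> ctr[0]=3
Ev 5: PC=5 idx=1 pred=T actual=T -> ctr[1]=3
Ev 6: PC=5 idx=1 pred=T actual=N -> ctr[1]=2
Ev 7: PC=5 idx=1 pred=T actual=T -> ctr[1]=3
Ev 8: PC=6 idx=2 pred=T actual=T -> ctr[2]=3
Ev 9: PC=0 idx=0 pred=T actual=T -> ctr[0]=3
Ev 10: PC=0 idx=0 pred=T actual=N -> ctr[0]=2
Ev 11: PC=5 idx=1 pred=T actual=T -> ctr[1]=3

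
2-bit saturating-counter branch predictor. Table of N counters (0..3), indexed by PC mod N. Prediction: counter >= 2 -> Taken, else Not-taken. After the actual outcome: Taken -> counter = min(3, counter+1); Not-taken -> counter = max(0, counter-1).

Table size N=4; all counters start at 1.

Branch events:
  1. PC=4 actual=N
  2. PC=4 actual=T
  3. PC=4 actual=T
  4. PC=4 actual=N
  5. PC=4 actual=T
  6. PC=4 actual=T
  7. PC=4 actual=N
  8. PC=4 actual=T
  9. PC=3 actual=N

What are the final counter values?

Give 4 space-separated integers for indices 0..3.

Ev 1: PC=4 idx=0 pred=N actual=N -> ctr[0]=0
Ev 2: PC=4 idx=0 pred=N actual=T -> ctr[0]=1
Ev 3: PC=4 idx=0 pred=N actual=T -> ctr[0]=2
Ev 4: PC=4 idx=0 pred=T actual=N -> ctr[0]=1
Ev 5: PC=4 idx=0 pred=N actual=T -> ctr[0]=2
Ev 6: PC=4 idx=0 pred=T actual=T -> ctr[0]=3
Ev 7: PC=4 idx=0 pred=T actual=N -> ctr[0]=2
Ev 8: PC=4 idx=0 pred=T actual=T -> ctr[0]=3
Ev 9: PC=3 idx=3 pred=N actual=N -> ctr[3]=0

Answer: 3 1 1 0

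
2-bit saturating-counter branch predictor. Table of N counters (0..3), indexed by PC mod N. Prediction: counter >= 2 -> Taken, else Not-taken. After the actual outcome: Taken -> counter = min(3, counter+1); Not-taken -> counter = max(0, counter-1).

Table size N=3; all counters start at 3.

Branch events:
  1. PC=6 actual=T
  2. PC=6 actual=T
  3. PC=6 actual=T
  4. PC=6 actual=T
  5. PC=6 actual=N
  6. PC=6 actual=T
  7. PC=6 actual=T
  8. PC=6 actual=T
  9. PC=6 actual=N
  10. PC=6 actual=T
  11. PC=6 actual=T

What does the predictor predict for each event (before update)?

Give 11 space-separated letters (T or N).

Answer: T T T T T T T T T T T

Derivation:
Ev 1: PC=6 idx=0 pred=T actual=T -> ctr[0]=3
Ev 2: PC=6 idx=0 pred=T actual=T -> ctr[0]=3
Ev 3: PC=6 idx=0 pred=T actual=T -> ctr[0]=3
Ev 4: PC=6 idx=0 pred=T actual=T -> ctr[0]=3
Ev 5: PC=6 idx=0 pred=T actual=N -> ctr[0]=2
Ev 6: PC=6 idx=0 pred=T actual=T -> ctr[0]=3
Ev 7: PC=6 idx=0 pred=T actual=T -> ctr[0]=3
Ev 8: PC=6 idx=0 pred=T actual=T -> ctr[0]=3
Ev 9: PC=6 idx=0 pred=T actual=N -> ctr[0]=2
Ev 10: PC=6 idx=0 pred=T actual=T -> ctr[0]=3
Ev 11: PC=6 idx=0 pred=T actual=T -> ctr[0]=3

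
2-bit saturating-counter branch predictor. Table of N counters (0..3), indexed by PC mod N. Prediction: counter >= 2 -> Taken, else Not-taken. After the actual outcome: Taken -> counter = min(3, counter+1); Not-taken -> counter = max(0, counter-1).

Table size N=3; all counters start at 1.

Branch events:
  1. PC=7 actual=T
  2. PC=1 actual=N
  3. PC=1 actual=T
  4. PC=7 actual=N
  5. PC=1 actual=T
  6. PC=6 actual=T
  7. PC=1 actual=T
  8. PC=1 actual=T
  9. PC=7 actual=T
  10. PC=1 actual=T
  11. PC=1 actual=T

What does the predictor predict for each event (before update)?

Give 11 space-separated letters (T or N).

Ev 1: PC=7 idx=1 pred=N actual=T -> ctr[1]=2
Ev 2: PC=1 idx=1 pred=T actual=N -> ctr[1]=1
Ev 3: PC=1 idx=1 pred=N actual=T -> ctr[1]=2
Ev 4: PC=7 idx=1 pred=T actual=N -> ctr[1]=1
Ev 5: PC=1 idx=1 pred=N actual=T -> ctr[1]=2
Ev 6: PC=6 idx=0 pred=N actual=T -> ctr[0]=2
Ev 7: PC=1 idx=1 pred=T actual=T -> ctr[1]=3
Ev 8: PC=1 idx=1 pred=T actual=T -> ctr[1]=3
Ev 9: PC=7 idx=1 pred=T actual=T -> ctr[1]=3
Ev 10: PC=1 idx=1 pred=T actual=T -> ctr[1]=3
Ev 11: PC=1 idx=1 pred=T actual=T -> ctr[1]=3

Answer: N T N T N N T T T T T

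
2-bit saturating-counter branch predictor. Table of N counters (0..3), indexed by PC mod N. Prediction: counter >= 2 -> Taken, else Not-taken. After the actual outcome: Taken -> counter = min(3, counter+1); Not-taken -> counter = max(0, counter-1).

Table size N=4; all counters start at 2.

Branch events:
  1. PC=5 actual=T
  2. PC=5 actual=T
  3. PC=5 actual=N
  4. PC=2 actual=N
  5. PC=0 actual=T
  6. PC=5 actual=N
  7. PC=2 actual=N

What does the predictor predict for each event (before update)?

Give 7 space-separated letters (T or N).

Answer: T T T T T T N

Derivation:
Ev 1: PC=5 idx=1 pred=T actual=T -> ctr[1]=3
Ev 2: PC=5 idx=1 pred=T actual=T -> ctr[1]=3
Ev 3: PC=5 idx=1 pred=T actual=N -> ctr[1]=2
Ev 4: PC=2 idx=2 pred=T actual=N -> ctr[2]=1
Ev 5: PC=0 idx=0 pred=T actual=T -> ctr[0]=3
Ev 6: PC=5 idx=1 pred=T actual=N -> ctr[1]=1
Ev 7: PC=2 idx=2 pred=N actual=N -> ctr[2]=0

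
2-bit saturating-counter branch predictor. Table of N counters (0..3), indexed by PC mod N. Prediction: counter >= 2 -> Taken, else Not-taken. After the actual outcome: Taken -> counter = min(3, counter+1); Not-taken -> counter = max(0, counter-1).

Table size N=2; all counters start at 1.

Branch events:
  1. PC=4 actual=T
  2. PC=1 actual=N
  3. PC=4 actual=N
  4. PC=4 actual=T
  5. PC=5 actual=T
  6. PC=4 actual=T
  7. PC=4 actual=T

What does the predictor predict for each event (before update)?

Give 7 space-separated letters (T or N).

Ev 1: PC=4 idx=0 pred=N actual=T -> ctr[0]=2
Ev 2: PC=1 idx=1 pred=N actual=N -> ctr[1]=0
Ev 3: PC=4 idx=0 pred=T actual=N -> ctr[0]=1
Ev 4: PC=4 idx=0 pred=N actual=T -> ctr[0]=2
Ev 5: PC=5 idx=1 pred=N actual=T -> ctr[1]=1
Ev 6: PC=4 idx=0 pred=T actual=T -> ctr[0]=3
Ev 7: PC=4 idx=0 pred=T actual=T -> ctr[0]=3

Answer: N N T N N T T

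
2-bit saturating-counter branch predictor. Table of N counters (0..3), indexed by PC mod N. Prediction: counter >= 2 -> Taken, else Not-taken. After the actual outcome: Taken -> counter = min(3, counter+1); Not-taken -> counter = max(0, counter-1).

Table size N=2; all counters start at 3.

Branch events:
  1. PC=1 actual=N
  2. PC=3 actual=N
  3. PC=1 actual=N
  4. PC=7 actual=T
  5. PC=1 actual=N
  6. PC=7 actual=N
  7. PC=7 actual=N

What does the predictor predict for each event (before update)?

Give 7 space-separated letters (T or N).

Ev 1: PC=1 idx=1 pred=T actual=N -> ctr[1]=2
Ev 2: PC=3 idx=1 pred=T actual=N -> ctr[1]=1
Ev 3: PC=1 idx=1 pred=N actual=N -> ctr[1]=0
Ev 4: PC=7 idx=1 pred=N actual=T -> ctr[1]=1
Ev 5: PC=1 idx=1 pred=N actual=N -> ctr[1]=0
Ev 6: PC=7 idx=1 pred=N actual=N -> ctr[1]=0
Ev 7: PC=7 idx=1 pred=N actual=N -> ctr[1]=0

Answer: T T N N N N N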